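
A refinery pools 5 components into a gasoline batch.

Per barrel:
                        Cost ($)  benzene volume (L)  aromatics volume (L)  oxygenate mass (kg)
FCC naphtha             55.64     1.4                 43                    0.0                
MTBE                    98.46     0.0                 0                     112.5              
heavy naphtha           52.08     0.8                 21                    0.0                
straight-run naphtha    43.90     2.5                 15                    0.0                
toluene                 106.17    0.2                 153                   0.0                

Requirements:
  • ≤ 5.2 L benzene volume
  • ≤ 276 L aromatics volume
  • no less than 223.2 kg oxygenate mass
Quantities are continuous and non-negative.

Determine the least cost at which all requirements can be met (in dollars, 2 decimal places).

$195.34

Let x1 = barrels of FCC naphtha, x2 = barrels of MTBE, x3 = barrels of heavy naphtha, x4 = barrels of straight-run naphtha, x5 = barrels of toluene.
min 55.64x1 + 98.46x2 + 52.08x3 + 43.9x4 + 106.17x5 with:
  1.4x1 + 0.8x3 + 2.5x4 + 0.2x5 ≤ 5.2   (benzene volume)
  43x1 + 21x3 + 15x4 + 153x5 ≤ 276   (aromatics volume)
  112.5x2 ≥ 223.2   (oxygenate mass)
  x1, x2, x3, x4, x5 ≥ 0.
The minimum-cost mix takes nothing from FCC naphtha, heavy naphtha, straight-run naphtha, toluene — only MTBE. The oxygenate mass requirement is met with equality.
Solving gives x2 = 1.984.
Hence cost = 98.46·1.984 = $195.3446.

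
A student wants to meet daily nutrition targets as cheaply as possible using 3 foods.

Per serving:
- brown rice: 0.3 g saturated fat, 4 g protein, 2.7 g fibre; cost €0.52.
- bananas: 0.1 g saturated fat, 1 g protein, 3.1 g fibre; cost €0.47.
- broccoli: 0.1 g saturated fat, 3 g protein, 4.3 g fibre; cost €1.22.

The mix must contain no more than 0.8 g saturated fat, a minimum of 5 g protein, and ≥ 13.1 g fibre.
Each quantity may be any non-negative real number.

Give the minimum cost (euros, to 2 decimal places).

€2.01

Let x1 = servings of brown rice, x2 = servings of bananas, x3 = servings of broccoli.
min 0.52x1 + 0.47x2 + 1.22x3 s.t.:
  0.3x1 + 0.1x2 + 0.1x3 ≤ 0.8   (saturated fat)
  4x1 + 1x2 + 3x3 ≥ 5   (protein)
  2.7x1 + 3.1x2 + 4.3x3 ≥ 13.1   (fibre)
  x1, x2, x3 ≥ 0.
The cheapest feasible vertex uses only brown rice, bananas; broccoli is not used. Binding constraints: protein and fibre.
So brown rice = 0.2474 servings, bananas = 4.01 servings.
Total cost: 0.52·0.2474 + 0.47·4.01 = 2.0133.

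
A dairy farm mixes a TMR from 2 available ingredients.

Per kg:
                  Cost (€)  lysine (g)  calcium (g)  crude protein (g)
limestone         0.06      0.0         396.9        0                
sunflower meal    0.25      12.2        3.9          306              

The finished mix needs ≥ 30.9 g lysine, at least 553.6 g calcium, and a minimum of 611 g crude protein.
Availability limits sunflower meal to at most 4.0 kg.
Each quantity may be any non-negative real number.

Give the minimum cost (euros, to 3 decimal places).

€0.715

Let x1 = kg of limestone, x2 = kg of sunflower meal.
Minimize 0.06x1 + 0.25x2 subject to:
  12.2x2 ≥ 30.9   (lysine)
  396.9x1 + 3.9x2 ≥ 553.6   (calcium)
  306x2 ≥ 611   (crude protein)
  x2 ≤ 4
  x1, x2 ≥ 0.
Both inputs are positive at the optimum. Binding constraints: lysine and calcium.
So limestone = 1.37 kg, sunflower meal = 2.533 kg.
Hence cost = 0.06·1.37 + 0.25·2.533 = €0.71545.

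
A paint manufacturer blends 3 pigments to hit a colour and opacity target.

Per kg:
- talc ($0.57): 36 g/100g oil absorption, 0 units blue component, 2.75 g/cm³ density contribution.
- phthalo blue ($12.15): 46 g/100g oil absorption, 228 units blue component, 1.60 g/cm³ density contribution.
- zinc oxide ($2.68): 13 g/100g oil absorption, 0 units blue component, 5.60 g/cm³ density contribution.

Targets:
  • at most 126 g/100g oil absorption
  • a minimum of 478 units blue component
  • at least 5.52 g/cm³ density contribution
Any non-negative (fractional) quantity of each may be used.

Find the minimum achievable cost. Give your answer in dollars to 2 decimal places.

Let x1 = kg of talc, x2 = kg of phthalo blue, x3 = kg of zinc oxide.
min 0.57x1 + 12.15x2 + 2.68x3 with:
  36x1 + 46x2 + 13x3 ≤ 126   (oil absorption)
  228x2 ≥ 478   (blue component)
  2.75x1 + 1.6x2 + 5.6x3 ≥ 5.52   (density contribution)
  x1, x2, x3 ≥ 0.
The minimum-cost mix takes nothing from zinc oxide — only talc, phthalo blue. The blue component and density contribution requirements are met with equality.
So talc = 0.7875 kg, phthalo blue = 2.096 kg.
Hence cost = 0.57·0.7875 + 12.15·2.096 = $25.9153.

$25.92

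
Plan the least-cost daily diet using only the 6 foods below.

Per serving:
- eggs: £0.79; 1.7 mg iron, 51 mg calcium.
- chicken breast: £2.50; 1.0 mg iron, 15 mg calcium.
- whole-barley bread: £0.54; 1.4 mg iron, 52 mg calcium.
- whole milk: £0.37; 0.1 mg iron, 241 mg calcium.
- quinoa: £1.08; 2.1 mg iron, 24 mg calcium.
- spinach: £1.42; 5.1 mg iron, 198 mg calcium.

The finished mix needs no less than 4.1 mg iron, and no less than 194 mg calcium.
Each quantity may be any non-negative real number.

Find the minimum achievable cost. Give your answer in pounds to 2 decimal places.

£1.19

Let x1 = servings of eggs, x2 = servings of chicken breast, x3 = servings of whole-barley bread, x4 = servings of whole milk, x5 = servings of quinoa, x6 = servings of spinach.
Minimise 0.79x1 + 2.5x2 + 0.54x3 + 0.37x4 + 1.08x5 + 1.42x6 s.t.:
  1.7x1 + 1x2 + 1.4x3 + 0.1x4 + 2.1x5 + 5.1x6 ≥ 4.1   (iron)
  51x1 + 15x2 + 52x3 + 241x4 + 24x5 + 198x6 ≥ 194   (calcium)
  x1, x2, x3, x4, x5, x6 ≥ 0.
The optimal basis is {whole milk, spinach}; eggs, chicken breast, whole-barley bread, quinoa drop out. There the iron and calcium constraints are tight.
Solving gives x4 = 0.1469, x6 = 0.801.
Objective = 0.37·0.1469 + 1.42·0.801 = 1.1918.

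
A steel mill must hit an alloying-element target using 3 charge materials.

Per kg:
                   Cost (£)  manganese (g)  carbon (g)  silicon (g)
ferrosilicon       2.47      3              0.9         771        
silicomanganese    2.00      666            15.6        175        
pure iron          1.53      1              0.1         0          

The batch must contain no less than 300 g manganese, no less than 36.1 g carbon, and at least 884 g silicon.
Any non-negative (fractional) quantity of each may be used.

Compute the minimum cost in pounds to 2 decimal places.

£6.11

Let x1 = kg of ferrosilicon, x2 = kg of silicomanganese, x3 = kg of pure iron.
Minimise 2.47x1 + 2x2 + 1.53x3 with:
  3x1 + 666x2 + 1x3 ≥ 300   (manganese)
  0.9x1 + 15.6x2 + 0.1x3 ≥ 36.1   (carbon)
  771x1 + 175x2 ≥ 884   (silicon)
  x1, x2, x3 ≥ 0.
At the optimum only ferrosilicon, silicomanganese are positive (pure iron = 0). Binding constraints: carbon and silicon.
That vertex is x1 = 0.6296, x2 = 2.278.
Hence cost = 2.47·0.6296 + 2·2.278 = £6.1111.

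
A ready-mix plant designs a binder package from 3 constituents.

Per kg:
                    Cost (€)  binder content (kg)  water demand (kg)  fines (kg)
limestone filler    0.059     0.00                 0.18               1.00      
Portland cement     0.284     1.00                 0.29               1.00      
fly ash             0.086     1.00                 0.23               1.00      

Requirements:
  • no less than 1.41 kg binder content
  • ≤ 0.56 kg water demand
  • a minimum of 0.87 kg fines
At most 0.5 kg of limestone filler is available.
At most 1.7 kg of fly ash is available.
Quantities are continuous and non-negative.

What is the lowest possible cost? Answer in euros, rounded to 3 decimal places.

€0.121

Let x1 = kg of limestone filler, x2 = kg of Portland cement, x3 = kg of fly ash.
min 0.059x1 + 0.284x2 + 0.086x3 subject to:
  1x2 + 1x3 ≥ 1.41   (binder content)
  0.18x1 + 0.29x2 + 0.23x3 ≤ 0.56   (water demand)
  1x1 + 1x2 + 1x3 ≥ 0.87   (fines)
  x1 ≤ 0.5
  x3 ≤ 1.7
  x1, x2, x3 ≥ 0.
The optimal basis is {fly ash}; limestone filler, Portland cement drop out. Binding constraint: binder content.
So fly ash = 1.41 kg.
Cost = 0.086·1.41 = 0.12126.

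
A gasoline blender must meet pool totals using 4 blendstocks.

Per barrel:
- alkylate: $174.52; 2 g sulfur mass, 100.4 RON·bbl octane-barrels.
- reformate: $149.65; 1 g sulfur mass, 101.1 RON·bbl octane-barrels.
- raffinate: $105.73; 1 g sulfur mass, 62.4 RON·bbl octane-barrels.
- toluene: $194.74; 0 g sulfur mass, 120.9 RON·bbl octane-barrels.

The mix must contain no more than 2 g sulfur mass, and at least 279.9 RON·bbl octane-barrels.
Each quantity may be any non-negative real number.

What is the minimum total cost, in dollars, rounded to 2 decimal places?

Let x1 = barrels of alkylate, x2 = barrels of reformate, x3 = barrels of raffinate, x4 = barrels of toluene.
Minimise 174.52x1 + 149.65x2 + 105.73x3 + 194.74x4 s.t.:
  2x1 + 1x2 + 1x3 ≤ 2   (sulfur mass)
  100.4x1 + 101.1x2 + 62.4x3 + 120.9x4 ≥ 279.9   (octane-barrels)
  x1, x2, x3, x4 ≥ 0.
The cheapest feasible vertex uses only reformate, toluene; alkylate, raffinate are not used. There the sulfur mass and octane-barrels constraints are tight.
Optimal quantities: reformate = 2 barrels, toluene = 0.6427 barrels.
Hence cost = 149.65·2 + 194.74·0.6427 = $424.4594.

$424.46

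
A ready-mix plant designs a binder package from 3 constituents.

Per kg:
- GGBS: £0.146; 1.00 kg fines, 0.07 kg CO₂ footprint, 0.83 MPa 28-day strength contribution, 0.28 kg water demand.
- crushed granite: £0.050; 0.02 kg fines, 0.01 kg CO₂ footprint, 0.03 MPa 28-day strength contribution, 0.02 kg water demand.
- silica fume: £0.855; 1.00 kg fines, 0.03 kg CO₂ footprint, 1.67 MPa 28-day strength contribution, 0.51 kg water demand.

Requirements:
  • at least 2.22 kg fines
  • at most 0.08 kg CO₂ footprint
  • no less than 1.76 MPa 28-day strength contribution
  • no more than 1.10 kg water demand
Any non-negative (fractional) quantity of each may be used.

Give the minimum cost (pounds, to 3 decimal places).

Let x1 = kg of GGBS, x2 = kg of crushed granite, x3 = kg of silica fume.
Minimize 0.146x1 + 0.05x2 + 0.855x3 with:
  1x1 + 0.02x2 + 1x3 ≥ 2.22   (fines)
  0.07x1 + 0.01x2 + 0.03x3 ≤ 0.08   (CO₂ footprint)
  0.83x1 + 0.03x2 + 1.67x3 ≥ 1.76   (28-day strength contribution)
  0.28x1 + 0.02x2 + 0.51x3 ≤ 1.1   (water demand)
  x1, x2, x3 ≥ 0.
The minimum-cost mix takes nothing from crushed granite — only GGBS, silica fume. There the fines and CO₂ footprint constraints are tight.
Solving gives x1 = 0.335, x3 = 1.885.
Cost = 0.146·0.335 + 0.855·1.885 = 1.66059.

£1.661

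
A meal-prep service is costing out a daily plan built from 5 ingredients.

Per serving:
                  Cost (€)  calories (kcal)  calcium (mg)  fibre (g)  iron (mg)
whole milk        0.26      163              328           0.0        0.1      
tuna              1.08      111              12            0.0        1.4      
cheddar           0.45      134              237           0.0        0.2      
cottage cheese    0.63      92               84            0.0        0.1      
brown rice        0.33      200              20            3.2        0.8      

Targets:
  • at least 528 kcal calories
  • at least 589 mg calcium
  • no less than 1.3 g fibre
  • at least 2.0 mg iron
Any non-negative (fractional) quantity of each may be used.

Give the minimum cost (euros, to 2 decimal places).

Set it up as a linear program. Let x1 = servings of whole milk, x2 = servings of tuna, x3 = servings of cheddar, x4 = servings of cottage cheese, x5 = servings of brown rice.
Minimize 0.26x1 + 1.08x2 + 0.45x3 + 0.63x4 + 0.33x5 s.t.:
  163x1 + 111x2 + 134x3 + 92x4 + 200x5 ≥ 528   (calories)
  328x1 + 12x2 + 237x3 + 84x4 + 20x5 ≥ 589   (calcium)
  3.2x5 ≥ 1.3   (fibre)
  0.1x1 + 1.4x2 + 0.2x3 + 0.1x4 + 0.8x5 ≥ 2   (iron)
  x1, x2, x3, x4, x5 ≥ 0.
The cheapest feasible vertex uses only whole milk, brown rice; tuna, cheddar, cottage cheese are not used. Binding constraints: calcium and iron.
So whole milk = 1.656 servings, brown rice = 2.293 servings.
Total cost: 0.26·1.656 + 0.33·2.293 = 1.1873.

€1.19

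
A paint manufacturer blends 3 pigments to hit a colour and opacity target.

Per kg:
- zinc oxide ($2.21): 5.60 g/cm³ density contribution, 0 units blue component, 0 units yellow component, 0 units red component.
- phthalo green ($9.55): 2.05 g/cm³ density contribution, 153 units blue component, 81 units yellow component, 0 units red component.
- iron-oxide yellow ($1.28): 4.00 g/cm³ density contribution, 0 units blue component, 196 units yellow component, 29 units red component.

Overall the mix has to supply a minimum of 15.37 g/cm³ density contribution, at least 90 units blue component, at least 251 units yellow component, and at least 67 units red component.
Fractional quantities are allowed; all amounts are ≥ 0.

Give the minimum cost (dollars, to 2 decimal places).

Treat it as an LP. Let x1 = kg of zinc oxide, x2 = kg of phthalo green, x3 = kg of iron-oxide yellow.
Minimise 2.21x1 + 9.55x2 + 1.28x3 s.t.:
  5.6x1 + 2.05x2 + 4x3 ≥ 15.37   (density contribution)
  153x2 ≥ 90   (blue component)
  81x2 + 196x3 ≥ 251   (yellow component)
  29x3 ≥ 67   (red component)
  x1, x2, x3 ≥ 0.
The optimal basis is {phthalo green, iron-oxide yellow}; zinc oxide drops out. The density contribution and blue component requirements are met with equality.
That vertex is x2 = 0.5882, x3 = 3.541.
Cost = 9.55·0.5882 + 1.28·3.541 = 10.1498.

$10.15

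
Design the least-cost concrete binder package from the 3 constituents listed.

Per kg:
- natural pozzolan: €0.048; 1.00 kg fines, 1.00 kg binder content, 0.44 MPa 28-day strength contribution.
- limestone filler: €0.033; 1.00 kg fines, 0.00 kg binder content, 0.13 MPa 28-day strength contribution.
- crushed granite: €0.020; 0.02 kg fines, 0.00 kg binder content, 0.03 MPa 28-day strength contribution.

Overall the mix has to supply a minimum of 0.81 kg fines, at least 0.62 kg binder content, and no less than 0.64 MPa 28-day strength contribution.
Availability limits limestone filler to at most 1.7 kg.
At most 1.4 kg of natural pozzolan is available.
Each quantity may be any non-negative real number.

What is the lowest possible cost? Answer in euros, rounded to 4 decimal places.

Let x1 = kg of natural pozzolan, x2 = kg of limestone filler, x3 = kg of crushed granite.
Minimize 0.048x1 + 0.033x2 + 0.02x3 with:
  1x1 + 1x2 + 0.02x3 ≥ 0.81   (fines)
  1x1 ≥ 0.62   (binder content)
  0.44x1 + 0.13x2 + 0.03x3 ≥ 0.64   (28-day strength contribution)
  x2 ≤ 1.7
  x1 ≤ 1.4
  x1, x2, x3 ≥ 0.
The cheapest feasible vertex uses only natural pozzolan, limestone filler; crushed granite is not used. There the 28-day strength contribution and the natural pozzolan cap constraints are tight.
Solving gives x1 = 1.4, x2 = 0.1846.
Cost = 0.048·1.4 + 0.033·0.1846 = 0.073292.

€0.0733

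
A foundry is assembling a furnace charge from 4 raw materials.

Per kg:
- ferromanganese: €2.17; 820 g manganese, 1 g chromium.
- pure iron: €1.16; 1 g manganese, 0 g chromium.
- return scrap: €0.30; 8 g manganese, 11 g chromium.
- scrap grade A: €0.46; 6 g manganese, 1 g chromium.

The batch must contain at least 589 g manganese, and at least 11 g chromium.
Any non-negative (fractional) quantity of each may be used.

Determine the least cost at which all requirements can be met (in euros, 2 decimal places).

€1.82

Let x1 = kg of ferromanganese, x2 = kg of pure iron, x3 = kg of return scrap, x4 = kg of scrap grade A.
min 2.17x1 + 1.16x2 + 0.3x3 + 0.46x4 with:
  820x1 + 1x2 + 8x3 + 6x4 ≥ 589   (manganese)
  1x1 + 11x3 + 1x4 ≥ 11   (chromium)
  x1, x2, x3, x4 ≥ 0.
The optimal basis is {ferromanganese, return scrap}; pure iron, scrap grade A drop out. There the manganese and chromium constraints are tight.
That vertex is x1 = 0.7092, x3 = 0.9355.
Objective = 2.17·0.7092 + 0.3·0.9355 = 1.8196.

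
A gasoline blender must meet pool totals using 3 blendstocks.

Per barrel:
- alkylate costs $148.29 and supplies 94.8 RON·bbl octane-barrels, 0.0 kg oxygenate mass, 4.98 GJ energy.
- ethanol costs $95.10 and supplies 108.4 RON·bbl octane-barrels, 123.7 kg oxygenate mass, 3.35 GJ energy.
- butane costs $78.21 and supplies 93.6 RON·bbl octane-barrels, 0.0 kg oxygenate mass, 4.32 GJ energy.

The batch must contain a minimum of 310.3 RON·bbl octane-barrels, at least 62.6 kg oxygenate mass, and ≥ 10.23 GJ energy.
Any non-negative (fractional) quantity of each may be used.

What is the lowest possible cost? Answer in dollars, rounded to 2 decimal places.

Let x1 = barrels of alkylate, x2 = barrels of ethanol, x3 = barrels of butane.
Minimize 148.29x1 + 95.1x2 + 78.21x3 with:
  94.8x1 + 108.4x2 + 93.6x3 ≥ 310.3   (octane-barrels)
  123.7x2 ≥ 62.6   (oxygenate mass)
  4.98x1 + 3.35x2 + 4.32x3 ≥ 10.23   (energy)
  x1, x2, x3 ≥ 0.
The optimal basis is {ethanol, butane}; alkylate drops out. There the octane-barrels and oxygenate mass constraints are tight.
Solving gives x2 = 0.5061, x3 = 2.729.
Cost = 95.1·0.5061 + 78.21·2.729 = 261.5652.

$261.57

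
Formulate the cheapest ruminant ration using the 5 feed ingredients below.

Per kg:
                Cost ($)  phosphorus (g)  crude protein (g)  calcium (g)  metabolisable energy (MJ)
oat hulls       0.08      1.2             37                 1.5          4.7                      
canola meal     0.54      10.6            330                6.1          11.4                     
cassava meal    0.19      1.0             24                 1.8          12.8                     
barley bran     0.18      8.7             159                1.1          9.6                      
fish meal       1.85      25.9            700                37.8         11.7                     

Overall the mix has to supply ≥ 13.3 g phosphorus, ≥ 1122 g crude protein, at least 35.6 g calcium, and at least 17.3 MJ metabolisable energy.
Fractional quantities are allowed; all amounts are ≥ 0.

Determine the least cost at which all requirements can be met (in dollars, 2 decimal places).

Treat it as an LP. Let x1 = kg of oat hulls, x2 = kg of canola meal, x3 = kg of cassava meal, x4 = kg of barley bran, x5 = kg of fish meal.
min 0.08x1 + 0.54x2 + 0.19x3 + 0.18x4 + 1.85x5 with:
  1.2x1 + 10.6x2 + 1x3 + 8.7x4 + 25.9x5 ≥ 13.3   (phosphorus)
  37x1 + 330x2 + 24x3 + 159x4 + 700x5 ≥ 1122   (crude protein)
  1.5x1 + 6.1x2 + 1.8x3 + 1.1x4 + 37.8x5 ≥ 35.6   (calcium)
  4.7x1 + 11.4x2 + 12.8x3 + 9.6x4 + 11.7x5 ≥ 17.3   (metabolisable energy)
  x1, x2, x3, x4, x5 ≥ 0.
At the optimum only oat hulls, barley bran are positive (canola meal, cassava meal, fish meal = 0). There the crude protein and calcium constraints are tight.
So oat hulls = 22.38 kg, barley bran = 1.849 kg.
Hence cost = 0.08·22.38 + 0.18·1.849 = $2.1232.

$2.12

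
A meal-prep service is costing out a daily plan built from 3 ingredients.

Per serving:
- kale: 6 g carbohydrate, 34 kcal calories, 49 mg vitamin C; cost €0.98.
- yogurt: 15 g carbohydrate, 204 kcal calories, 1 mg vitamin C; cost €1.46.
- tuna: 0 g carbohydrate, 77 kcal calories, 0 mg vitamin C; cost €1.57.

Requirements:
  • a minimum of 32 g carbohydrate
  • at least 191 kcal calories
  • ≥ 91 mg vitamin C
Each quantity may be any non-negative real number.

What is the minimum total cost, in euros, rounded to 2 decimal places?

€3.84

This is a linear program. Let x1 = servings of kale, x2 = servings of yogurt, x3 = servings of tuna.
Minimize 0.98x1 + 1.46x2 + 1.57x3 s.t.:
  6x1 + 15x2 ≥ 32   (carbohydrate)
  34x1 + 204x2 + 77x3 ≥ 191   (calories)
  49x1 + 1x2 ≥ 91   (vitamin C)
  x1, x2, x3 ≥ 0.
At the optimum only kale, yogurt are positive (tuna = 0). Binding constraints: carbohydrate and vitamin C.
Optimal quantities: kale = 1.829 servings, yogurt = 1.402 servings.
Total cost: 0.98·1.829 + 1.46·1.402 = 3.8393.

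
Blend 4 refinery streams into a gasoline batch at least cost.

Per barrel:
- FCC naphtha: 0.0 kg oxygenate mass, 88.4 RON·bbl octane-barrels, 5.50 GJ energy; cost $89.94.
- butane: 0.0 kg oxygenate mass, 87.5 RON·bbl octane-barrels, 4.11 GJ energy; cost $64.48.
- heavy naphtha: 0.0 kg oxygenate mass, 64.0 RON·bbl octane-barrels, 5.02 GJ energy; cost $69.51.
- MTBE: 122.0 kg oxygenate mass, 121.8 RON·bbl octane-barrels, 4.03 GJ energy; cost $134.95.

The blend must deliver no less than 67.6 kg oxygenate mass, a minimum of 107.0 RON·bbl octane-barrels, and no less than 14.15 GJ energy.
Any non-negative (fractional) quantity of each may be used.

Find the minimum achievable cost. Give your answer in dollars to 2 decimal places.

$239.79

Set it up as a linear program. Let x1 = barrels of FCC naphtha, x2 = barrels of butane, x3 = barrels of heavy naphtha, x4 = barrels of MTBE.
Minimize 89.94x1 + 64.48x2 + 69.51x3 + 134.95x4 s.t.:
  122x4 ≥ 67.6   (oxygenate mass)
  88.4x1 + 87.5x2 + 64x3 + 121.8x4 ≥ 107   (octane-barrels)
  5.5x1 + 4.11x2 + 5.02x3 + 4.03x4 ≥ 14.15   (energy)
  x1, x2, x3, x4 ≥ 0.
At the optimum only heavy naphtha, MTBE are positive (FCC naphtha, butane = 0). There the oxygenate mass and energy constraints are tight.
So heavy naphtha = 2.374 barrels, MTBE = 0.5541 barrels.
Objective = 69.51·2.374 + 134.95·0.5541 = 239.7925.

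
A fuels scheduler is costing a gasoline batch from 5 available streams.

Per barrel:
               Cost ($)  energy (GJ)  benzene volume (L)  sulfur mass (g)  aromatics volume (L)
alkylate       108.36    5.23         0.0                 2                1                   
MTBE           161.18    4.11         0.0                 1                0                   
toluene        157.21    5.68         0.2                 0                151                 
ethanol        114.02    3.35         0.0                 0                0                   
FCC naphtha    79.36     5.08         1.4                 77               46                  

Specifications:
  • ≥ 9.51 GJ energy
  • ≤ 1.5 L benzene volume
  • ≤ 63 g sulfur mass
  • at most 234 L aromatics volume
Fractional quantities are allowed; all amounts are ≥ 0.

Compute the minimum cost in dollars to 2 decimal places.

$176.56

Let x1 = barrels of alkylate, x2 = barrels of MTBE, x3 = barrels of toluene, x4 = barrels of ethanol, x5 = barrels of FCC naphtha.
min 108.36x1 + 161.18x2 + 157.21x3 + 114.02x4 + 79.36x5 subject to:
  5.23x1 + 4.11x2 + 5.68x3 + 3.35x4 + 5.08x5 ≥ 9.51   (energy)
  0.2x3 + 1.4x5 ≤ 1.5   (benzene volume)
  2x1 + 1x2 + 77x5 ≤ 63   (sulfur mass)
  1x1 + 151x3 + 46x5 ≤ 234   (aromatics volume)
  x1, x2, x3, x4, x5 ≥ 0.
The cheapest feasible vertex uses only alkylate, FCC naphtha; MTBE, toluene, ethanol are not used. The energy and sulfur mass requirements are met with equality.
That vertex is x1 = 1.0501, x5 = 0.79091.
Total cost: 108.36·1.0501 + 79.36·0.79091 = 176.5555.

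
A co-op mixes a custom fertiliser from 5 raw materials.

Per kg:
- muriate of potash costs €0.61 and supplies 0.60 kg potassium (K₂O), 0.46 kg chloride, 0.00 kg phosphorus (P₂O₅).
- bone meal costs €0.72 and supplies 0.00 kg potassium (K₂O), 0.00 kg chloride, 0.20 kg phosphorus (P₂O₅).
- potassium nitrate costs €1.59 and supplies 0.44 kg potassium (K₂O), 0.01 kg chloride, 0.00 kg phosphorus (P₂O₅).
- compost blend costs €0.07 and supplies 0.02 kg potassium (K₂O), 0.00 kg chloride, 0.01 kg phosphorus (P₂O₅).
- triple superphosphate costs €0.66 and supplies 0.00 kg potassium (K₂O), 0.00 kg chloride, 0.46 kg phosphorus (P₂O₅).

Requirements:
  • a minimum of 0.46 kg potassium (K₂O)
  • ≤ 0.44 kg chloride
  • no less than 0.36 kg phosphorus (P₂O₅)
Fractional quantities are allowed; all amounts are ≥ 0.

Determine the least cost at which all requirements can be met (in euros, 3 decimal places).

Set it up as a linear program. Let x1 = kg of muriate of potash, x2 = kg of bone meal, x3 = kg of potassium nitrate, x4 = kg of compost blend, x5 = kg of triple superphosphate.
Minimize 0.61x1 + 0.72x2 + 1.59x3 + 0.07x4 + 0.66x5 with:
  0.6x1 + 0.44x3 + 0.02x4 ≥ 0.46   (potassium (K₂O))
  0.46x1 + 0.01x3 ≤ 0.44   (chloride)
  0.2x2 + 0.01x4 + 0.46x5 ≥ 0.36   (phosphorus (P₂O₅))
  x1, x2, x3, x4, x5 ≥ 0.
The cheapest feasible vertex uses only muriate of potash, triple superphosphate; bone meal, potassium nitrate, compost blend are not used. There the potassium (K₂O) and phosphorus (P₂O₅) constraints are tight.
Solving gives x1 = 0.7667, x5 = 0.7826.
Objective = 0.61·0.7667 + 0.66·0.7826 = 0.98420.

€0.984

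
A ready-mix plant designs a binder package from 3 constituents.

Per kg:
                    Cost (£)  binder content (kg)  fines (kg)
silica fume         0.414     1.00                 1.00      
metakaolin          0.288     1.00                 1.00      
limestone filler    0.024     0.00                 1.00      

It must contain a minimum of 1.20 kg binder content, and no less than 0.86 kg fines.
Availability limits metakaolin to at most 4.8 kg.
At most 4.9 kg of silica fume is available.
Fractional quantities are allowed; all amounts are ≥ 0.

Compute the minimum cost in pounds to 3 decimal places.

£0.346

Treat it as an LP. Let x1 = kg of silica fume, x2 = kg of metakaolin, x3 = kg of limestone filler.
min 0.414x1 + 0.288x2 + 0.024x3 with:
  1x1 + 1x2 ≥ 1.2   (binder content)
  1x1 + 1x2 + 1x3 ≥ 0.86   (fines)
  x2 ≤ 4.8
  x1 ≤ 4.9
  x1, x2, x3 ≥ 0.
The minimum-cost mix takes nothing from silica fume, limestone filler — only metakaolin. The binder content requirement is met with equality.
So metakaolin = 1.2 kg.
Objective = 0.288·1.2 = 0.34560.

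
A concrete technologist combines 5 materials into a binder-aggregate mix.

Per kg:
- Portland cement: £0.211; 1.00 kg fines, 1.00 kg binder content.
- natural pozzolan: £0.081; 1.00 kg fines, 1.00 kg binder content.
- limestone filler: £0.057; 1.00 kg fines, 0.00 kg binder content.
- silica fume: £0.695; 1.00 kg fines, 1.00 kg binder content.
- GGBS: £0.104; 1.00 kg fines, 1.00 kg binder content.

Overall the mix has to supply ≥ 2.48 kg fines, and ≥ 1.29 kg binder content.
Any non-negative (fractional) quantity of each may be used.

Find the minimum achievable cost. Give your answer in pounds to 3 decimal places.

Let x1 = kg of Portland cement, x2 = kg of natural pozzolan, x3 = kg of limestone filler, x4 = kg of silica fume, x5 = kg of GGBS.
min 0.211x1 + 0.081x2 + 0.057x3 + 0.695x4 + 0.104x5 s.t.:
  1x1 + 1x2 + 1x3 + 1x4 + 1x5 ≥ 2.48   (fines)
  1x1 + 1x2 + 1x4 + 1x5 ≥ 1.29   (binder content)
  x1, x2, x3, x4, x5 ≥ 0.
The cheapest feasible vertex uses only natural pozzolan, limestone filler; Portland cement, silica fume, GGBS are not used. Binding constraints: fines and binder content.
Optimal quantities: natural pozzolan = 1.29 kg, limestone filler = 1.19 kg.
Objective = 0.081·1.29 + 0.057·1.19 = 0.17232.

£0.172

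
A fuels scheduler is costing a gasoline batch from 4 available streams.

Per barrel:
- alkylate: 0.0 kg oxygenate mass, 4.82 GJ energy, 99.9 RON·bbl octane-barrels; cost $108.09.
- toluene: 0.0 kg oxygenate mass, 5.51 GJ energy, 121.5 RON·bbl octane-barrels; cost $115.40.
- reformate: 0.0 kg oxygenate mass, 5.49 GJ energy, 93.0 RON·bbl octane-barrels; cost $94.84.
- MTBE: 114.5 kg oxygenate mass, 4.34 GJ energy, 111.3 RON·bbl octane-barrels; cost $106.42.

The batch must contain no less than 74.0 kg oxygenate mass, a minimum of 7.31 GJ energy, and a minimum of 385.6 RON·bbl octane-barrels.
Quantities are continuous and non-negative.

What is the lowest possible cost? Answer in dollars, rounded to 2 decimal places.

$366.70

Set it up as a linear program. Let x1 = barrels of alkylate, x2 = barrels of toluene, x3 = barrels of reformate, x4 = barrels of MTBE.
min 108.09x1 + 115.4x2 + 94.84x3 + 106.42x4 subject to:
  114.5x4 ≥ 74   (oxygenate mass)
  4.82x1 + 5.51x2 + 5.49x3 + 4.34x4 ≥ 7.31   (energy)
  99.9x1 + 121.5x2 + 93x3 + 111.3x4 ≥ 385.6   (octane-barrels)
  x1, x2, x3, x4 ≥ 0.
The optimal basis is {toluene, MTBE}; alkylate, reformate drop out. Binding constraints: oxygenate mass and octane-barrels.
So toluene = 2.58163 barrels, MTBE = 0.646288 barrels.
Total cost: 115.4·2.58163 + 106.42·0.646288 = 366.6981.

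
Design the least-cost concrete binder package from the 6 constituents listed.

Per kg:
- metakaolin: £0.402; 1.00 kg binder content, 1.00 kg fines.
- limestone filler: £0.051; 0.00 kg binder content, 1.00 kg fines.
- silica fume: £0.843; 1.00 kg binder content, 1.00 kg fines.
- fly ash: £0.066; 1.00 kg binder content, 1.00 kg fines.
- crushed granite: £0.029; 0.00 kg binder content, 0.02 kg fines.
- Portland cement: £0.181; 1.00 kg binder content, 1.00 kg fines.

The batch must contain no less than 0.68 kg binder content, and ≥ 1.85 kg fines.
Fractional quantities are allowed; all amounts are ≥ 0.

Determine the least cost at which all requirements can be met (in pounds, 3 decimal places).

£0.105

Let x1 = kg of metakaolin, x2 = kg of limestone filler, x3 = kg of silica fume, x4 = kg of fly ash, x5 = kg of crushed granite, x6 = kg of Portland cement.
min 0.402x1 + 0.051x2 + 0.843x3 + 0.066x4 + 0.029x5 + 0.181x6 s.t.:
  1x1 + 1x3 + 1x4 + 1x6 ≥ 0.68   (binder content)
  1x1 + 1x2 + 1x3 + 1x4 + 0.02x5 + 1x6 ≥ 1.85   (fines)
  x1, x2, x3, x4, x5, x6 ≥ 0.
The optimal basis is {limestone filler, fly ash}; metakaolin, silica fume, crushed granite, Portland cement drop out. The binder content and fines requirements are met with equality.
Solving gives x2 = 1.17, x4 = 0.68.
Objective = 0.051·1.17 + 0.066·0.68 = 0.10455.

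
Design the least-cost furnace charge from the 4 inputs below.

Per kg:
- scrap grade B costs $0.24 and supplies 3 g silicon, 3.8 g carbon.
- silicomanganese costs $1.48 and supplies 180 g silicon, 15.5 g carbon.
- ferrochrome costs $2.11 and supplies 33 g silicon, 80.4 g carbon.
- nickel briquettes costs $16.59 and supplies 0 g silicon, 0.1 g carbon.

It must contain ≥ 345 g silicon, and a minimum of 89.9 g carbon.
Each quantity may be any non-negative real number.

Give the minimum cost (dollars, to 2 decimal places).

$4.26

Let x1 = kg of scrap grade B, x2 = kg of silicomanganese, x3 = kg of ferrochrome, x4 = kg of nickel briquettes.
Minimise 0.24x1 + 1.48x2 + 2.11x3 + 16.59x4 with:
  3x1 + 180x2 + 33x3 ≥ 345   (silicon)
  3.8x1 + 15.5x2 + 80.4x3 + 0.1x4 ≥ 89.9   (carbon)
  x1, x2, x3, x4 ≥ 0.
At the optimum only silicomanganese, ferrochrome are positive (scrap grade B, nickel briquettes = 0). The silicon and carbon requirements are met with equality.
Solving gives x2 = 1.774, x3 = 0.7761.
Cost = 1.48·1.774 + 2.11·0.7761 = 4.2631.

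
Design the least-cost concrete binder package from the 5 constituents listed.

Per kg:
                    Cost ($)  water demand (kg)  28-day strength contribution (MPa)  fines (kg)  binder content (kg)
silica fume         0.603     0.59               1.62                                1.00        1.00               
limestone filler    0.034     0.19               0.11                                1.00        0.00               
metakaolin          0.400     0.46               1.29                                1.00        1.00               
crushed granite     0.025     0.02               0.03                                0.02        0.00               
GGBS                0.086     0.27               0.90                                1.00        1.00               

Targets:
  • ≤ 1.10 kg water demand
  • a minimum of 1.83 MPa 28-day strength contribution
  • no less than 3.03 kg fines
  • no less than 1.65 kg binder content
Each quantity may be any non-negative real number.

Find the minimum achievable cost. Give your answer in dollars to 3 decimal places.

This is a linear program. Let x1 = kg of silica fume, x2 = kg of limestone filler, x3 = kg of metakaolin, x4 = kg of crushed granite, x5 = kg of GGBS.
min 0.603x1 + 0.034x2 + 0.4x3 + 0.025x4 + 0.086x5 subject to:
  0.59x1 + 0.19x2 + 0.46x3 + 0.02x4 + 0.27x5 ≤ 1.1   (water demand)
  1.62x1 + 0.11x2 + 1.29x3 + 0.03x4 + 0.9x5 ≥ 1.83   (28-day strength contribution)
  1x1 + 1x2 + 1x3 + 0.02x4 + 1x5 ≥ 3.03   (fines)
  1x1 + 1x3 + 1x5 ≥ 1.65   (binder content)
  x1, x2, x3, x4, x5 ≥ 0.
At the optimum only limestone filler, GGBS are positive (silica fume, metakaolin, crushed granite = 0). The 28-day strength contribution and fines requirements are met with equality.
Solving gives x2 = 1.135, x5 = 1.895.
Objective = 0.034·1.135 + 0.086·1.895 = 0.20156.

$0.202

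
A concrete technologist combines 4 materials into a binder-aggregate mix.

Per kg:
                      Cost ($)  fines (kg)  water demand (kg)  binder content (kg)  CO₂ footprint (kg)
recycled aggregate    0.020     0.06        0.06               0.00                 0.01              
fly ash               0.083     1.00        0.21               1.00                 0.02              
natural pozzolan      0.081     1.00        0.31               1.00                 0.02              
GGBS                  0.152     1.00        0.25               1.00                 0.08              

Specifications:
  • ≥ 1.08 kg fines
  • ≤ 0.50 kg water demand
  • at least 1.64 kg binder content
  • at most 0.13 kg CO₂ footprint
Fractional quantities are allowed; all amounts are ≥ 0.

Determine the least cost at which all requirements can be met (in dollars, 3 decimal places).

Let x1 = kg of recycled aggregate, x2 = kg of fly ash, x3 = kg of natural pozzolan, x4 = kg of GGBS.
Minimise 0.02x1 + 0.083x2 + 0.081x3 + 0.152x4 s.t.:
  0.06x1 + 1x2 + 1x3 + 1x4 ≥ 1.08   (fines)
  0.06x1 + 0.21x2 + 0.31x3 + 0.25x4 ≤ 0.5   (water demand)
  1x2 + 1x3 + 1x4 ≥ 1.64   (binder content)
  0.01x1 + 0.02x2 + 0.02x3 + 0.08x4 ≤ 0.13   (CO₂ footprint)
  x1, x2, x3, x4 ≥ 0.
The minimum-cost mix takes nothing from recycled aggregate, GGBS — only fly ash, natural pozzolan. The water demand and binder content requirements are met with equality.
Optimal quantities: fly ash = 0.084 kg, natural pozzolan = 1.556 kg.
Total cost: 0.083·0.084 + 0.081·1.556 = 0.13301.

$0.133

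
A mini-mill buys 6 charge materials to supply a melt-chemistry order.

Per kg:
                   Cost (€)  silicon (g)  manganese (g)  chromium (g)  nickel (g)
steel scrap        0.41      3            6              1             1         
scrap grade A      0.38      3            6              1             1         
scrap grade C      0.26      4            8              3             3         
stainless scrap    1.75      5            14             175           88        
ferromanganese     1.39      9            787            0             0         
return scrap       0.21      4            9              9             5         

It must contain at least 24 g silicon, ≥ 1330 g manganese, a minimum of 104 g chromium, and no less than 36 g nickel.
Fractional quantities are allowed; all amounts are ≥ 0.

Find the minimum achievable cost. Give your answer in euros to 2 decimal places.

€3.55

Treat it as an LP. Let x1 = kg of steel scrap, x2 = kg of scrap grade A, x3 = kg of scrap grade C, x4 = kg of stainless scrap, x5 = kg of ferromanganese, x6 = kg of return scrap.
Minimize 0.41x1 + 0.38x2 + 0.26x3 + 1.75x4 + 1.39x5 + 0.21x6 subject to:
  3x1 + 3x2 + 4x3 + 5x4 + 9x5 + 4x6 ≥ 24   (silicon)
  6x1 + 6x2 + 8x3 + 14x4 + 787x5 + 9x6 ≥ 1330   (manganese)
  1x1 + 1x2 + 3x3 + 175x4 + 9x6 ≥ 104   (chromium)
  1x1 + 1x2 + 3x3 + 88x4 + 5x6 ≥ 36   (nickel)
  x1, x2, x3, x4, x5, x6 ≥ 0.
At the optimum only stainless scrap, ferromanganese, return scrap are positive (steel scrap, scrap grade A, scrap grade C = 0). The silicon, manganese, chromium requirements are met with equality.
So stainless scrap = 0.51091 kg, ferromanganese = 1.6623 kg, return scrap = 1.6211 kg.
Cost = 1.75·0.51091 + 1.39·1.6623 + 0.21·1.6211 = 3.5451.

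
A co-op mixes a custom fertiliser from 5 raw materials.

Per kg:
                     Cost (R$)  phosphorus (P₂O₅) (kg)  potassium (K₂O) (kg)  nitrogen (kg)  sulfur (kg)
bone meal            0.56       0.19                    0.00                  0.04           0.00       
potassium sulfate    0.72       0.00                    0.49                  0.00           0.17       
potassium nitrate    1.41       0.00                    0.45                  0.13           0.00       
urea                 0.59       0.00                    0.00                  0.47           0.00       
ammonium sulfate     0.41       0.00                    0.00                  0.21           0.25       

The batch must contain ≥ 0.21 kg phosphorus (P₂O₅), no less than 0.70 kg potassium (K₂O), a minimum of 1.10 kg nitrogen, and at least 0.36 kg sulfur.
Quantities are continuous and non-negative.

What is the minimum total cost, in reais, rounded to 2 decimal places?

Let x1 = kg of bone meal, x2 = kg of potassium sulfate, x3 = kg of potassium nitrate, x4 = kg of urea, x5 = kg of ammonium sulfate.
min 0.56x1 + 0.72x2 + 1.41x3 + 0.59x4 + 0.41x5 with:
  0.19x1 ≥ 0.21   (phosphorus (P₂O₅))
  0.49x2 + 0.45x3 ≥ 0.7   (potassium (K₂O))
  0.04x1 + 0.13x3 + 0.47x4 + 0.21x5 ≥ 1.1   (nitrogen)
  0.17x2 + 0.25x5 ≥ 0.36   (sulfur)
  x1, x2, x3, x4, x5 ≥ 0.
The cheapest feasible vertex uses only bone meal, potassium sulfate, urea, ammonium sulfate; potassium nitrate is not used. Binding constraints: phosphorus (P₂O₅), potassium (K₂O), nitrogen, sulfur.
Optimal quantities: bone meal = 1.105 kg, potassium sulfate = 1.429 kg, urea = 2.037 kg, ammonium sulfate = 0.4686 kg.
Total cost: 0.56·1.105 + 0.72·1.429 + 0.59·2.037 + 0.41·0.4686 = 3.0416.

R$3.04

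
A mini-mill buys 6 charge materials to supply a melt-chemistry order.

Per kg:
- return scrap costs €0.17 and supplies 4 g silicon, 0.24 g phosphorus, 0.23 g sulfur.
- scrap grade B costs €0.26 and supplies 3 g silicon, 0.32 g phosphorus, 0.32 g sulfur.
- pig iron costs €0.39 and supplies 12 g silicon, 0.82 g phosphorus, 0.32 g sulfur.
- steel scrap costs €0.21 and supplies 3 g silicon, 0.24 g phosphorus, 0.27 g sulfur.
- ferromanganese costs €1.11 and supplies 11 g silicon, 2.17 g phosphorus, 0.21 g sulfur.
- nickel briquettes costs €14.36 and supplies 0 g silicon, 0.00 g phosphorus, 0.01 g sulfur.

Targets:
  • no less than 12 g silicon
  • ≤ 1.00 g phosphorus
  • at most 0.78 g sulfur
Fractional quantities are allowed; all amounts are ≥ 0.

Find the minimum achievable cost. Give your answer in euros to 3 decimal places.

Let x1 = kg of return scrap, x2 = kg of scrap grade B, x3 = kg of pig iron, x4 = kg of steel scrap, x5 = kg of ferromanganese, x6 = kg of nickel briquettes.
Minimise 0.17x1 + 0.26x2 + 0.39x3 + 0.21x4 + 1.11x5 + 14.36x6 s.t.:
  4x1 + 3x2 + 12x3 + 3x4 + 11x5 ≥ 12   (silicon)
  0.24x1 + 0.32x2 + 0.82x3 + 0.24x4 + 2.17x5 ≤ 1   (phosphorus)
  0.23x1 + 0.32x2 + 0.32x3 + 0.27x4 + 0.21x5 + 0.01x6 ≤ 0.78   (sulfur)
  x1, x2, x3, x4, x5, x6 ≥ 0.
The optimal basis is {pig iron}; return scrap, scrap grade B, steel scrap, ferromanganese, nickel briquettes drop out. The silicon requirement is met with equality.
Optimal quantities: pig iron = 1 kg.
Cost = 0.39·1 = 0.39000.

€0.390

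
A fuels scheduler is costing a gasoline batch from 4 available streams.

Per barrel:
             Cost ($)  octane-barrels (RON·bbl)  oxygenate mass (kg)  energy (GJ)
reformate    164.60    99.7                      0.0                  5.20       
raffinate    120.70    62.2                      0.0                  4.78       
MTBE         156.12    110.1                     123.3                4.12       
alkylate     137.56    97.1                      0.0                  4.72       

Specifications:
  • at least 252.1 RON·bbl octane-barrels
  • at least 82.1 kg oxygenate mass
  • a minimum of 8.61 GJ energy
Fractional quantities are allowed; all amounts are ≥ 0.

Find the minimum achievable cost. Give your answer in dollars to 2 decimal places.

$357.24

Set it up as a linear program. Let x1 = barrels of reformate, x2 = barrels of raffinate, x3 = barrels of MTBE, x4 = barrels of alkylate.
min 164.6x1 + 120.7x2 + 156.12x3 + 137.56x4 subject to:
  99.7x1 + 62.2x2 + 110.1x3 + 97.1x4 ≥ 252.1   (octane-barrels)
  123.3x3 ≥ 82.1   (oxygenate mass)
  5.2x1 + 4.78x2 + 4.12x3 + 4.72x4 ≥ 8.61   (energy)
  x1, x2, x3, x4 ≥ 0.
The optimal basis is {MTBE, alkylate}; reformate, raffinate drop out. There the octane-barrels and oxygenate mass constraints are tight.
Optimal quantities: MTBE = 0.66586 barrels, alkylate = 1.8413 barrels.
Cost = 156.12·0.66586 + 137.56·1.8413 = 357.2433.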